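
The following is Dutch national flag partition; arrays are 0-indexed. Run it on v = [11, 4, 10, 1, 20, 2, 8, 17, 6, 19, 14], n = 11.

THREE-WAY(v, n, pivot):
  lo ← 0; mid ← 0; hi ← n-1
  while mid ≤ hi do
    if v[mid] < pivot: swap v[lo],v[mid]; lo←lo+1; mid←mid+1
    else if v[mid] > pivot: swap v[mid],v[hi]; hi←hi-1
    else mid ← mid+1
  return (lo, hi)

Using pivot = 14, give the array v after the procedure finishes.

lo=0 mid=0 hi=10
11<14: swap(0,0), lo=1 mid=1 ⇒ [11, 4, 10, 1, 20, 2, 8, 17, 6, 19, 14]
4<14: swap(1,1), lo=2 mid=2 ⇒ [11, 4, 10, 1, 20, 2, 8, 17, 6, 19, 14]
10<14: swap(2,2), lo=3 mid=3 ⇒ [11, 4, 10, 1, 20, 2, 8, 17, 6, 19, 14]
1<14: swap(3,3), lo=4 mid=4 ⇒ [11, 4, 10, 1, 20, 2, 8, 17, 6, 19, 14]
20>14: swap(4,10), hi=9 ⇒ [11, 4, 10, 1, 14, 2, 8, 17, 6, 19, 20]
14=14: mid=5
2<14: swap(4,5), lo=5 mid=6 ⇒ [11, 4, 10, 1, 2, 14, 8, 17, 6, 19, 20]
8<14: swap(5,6), lo=6 mid=7 ⇒ [11, 4, 10, 1, 2, 8, 14, 17, 6, 19, 20]
17>14: swap(7,9), hi=8 ⇒ [11, 4, 10, 1, 2, 8, 14, 19, 6, 17, 20]
19>14: swap(7,8), hi=7 ⇒ [11, 4, 10, 1, 2, 8, 14, 6, 19, 17, 20]
6<14: swap(6,7), lo=7 mid=8 ⇒ [11, 4, 10, 1, 2, 8, 6, 14, 19, 17, 20]
done. lo=7 hi=7; v=[11, 4, 10, 1, 2, 8, 6, 14, 19, 17, 20]

[11, 4, 10, 1, 2, 8, 6, 14, 19, 17, 20]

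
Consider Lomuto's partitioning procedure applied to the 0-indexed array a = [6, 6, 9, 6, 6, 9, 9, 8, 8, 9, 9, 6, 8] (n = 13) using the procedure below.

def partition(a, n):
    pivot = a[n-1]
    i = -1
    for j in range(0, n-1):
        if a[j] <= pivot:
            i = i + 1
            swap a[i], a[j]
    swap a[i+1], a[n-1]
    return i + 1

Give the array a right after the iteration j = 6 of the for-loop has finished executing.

[6, 6, 6, 6, 9, 9, 9, 8, 8, 9, 9, 6, 8]

pivot = a[12] = 8; i = -1
j=0: a[0]=6 ≤ 8 → i=0, swap a[0],a[0] (no change) → [6, 6, 9, 6, 6, 9, 9, 8, 8, 9, 9, 6, 8]
j=1: a[1]=6 ≤ 8 → i=1, swap a[1],a[1] (no change) → [6, 6, 9, 6, 6, 9, 9, 8, 8, 9, 9, 6, 8]
j=2: a[2]=9 > 8 → no swap
j=3: a[3]=6 ≤ 8 → i=2, swap a[2],a[3] → [6, 6, 6, 9, 6, 9, 9, 8, 8, 9, 9, 6, 8]
j=4: a[4]=6 ≤ 8 → i=3, swap a[3],a[4] → [6, 6, 6, 6, 9, 9, 9, 8, 8, 9, 9, 6, 8]
j=5: a[5]=9 > 8 → no swap
j=6: a[6]=9 > 8 → no swap
(after j=6) a = [6, 6, 6, 6, 9, 9, 9, 8, 8, 9, 9, 6, 8]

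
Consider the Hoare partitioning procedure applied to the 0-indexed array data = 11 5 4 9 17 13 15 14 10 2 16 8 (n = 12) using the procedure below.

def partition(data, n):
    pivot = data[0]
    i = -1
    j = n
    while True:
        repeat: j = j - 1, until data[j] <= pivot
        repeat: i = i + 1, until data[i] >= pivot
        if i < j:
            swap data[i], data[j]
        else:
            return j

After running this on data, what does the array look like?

8 5 4 9 2 10 15 14 13 17 16 11

pivot = data[0] = 11; i = -1, j = 12
j→11 (data[11]=8≤11), i→0 (data[0]=11≥11); i<j, swap → 8 5 4 9 17 13 15 14 10 2 16 11
j→9 (data[9]=2≤11), i→4 (data[4]=17≥11); i<j, swap → 8 5 4 9 2 13 15 14 10 17 16 11
j→8 (data[8]=10≤11), i→5 (data[5]=13≥11); i<j, swap → 8 5 4 9 2 10 15 14 13 17 16 11
j→5, i→6; i≥j, return j=5. data = 8 5 4 9 2 10 15 14 13 17 16 11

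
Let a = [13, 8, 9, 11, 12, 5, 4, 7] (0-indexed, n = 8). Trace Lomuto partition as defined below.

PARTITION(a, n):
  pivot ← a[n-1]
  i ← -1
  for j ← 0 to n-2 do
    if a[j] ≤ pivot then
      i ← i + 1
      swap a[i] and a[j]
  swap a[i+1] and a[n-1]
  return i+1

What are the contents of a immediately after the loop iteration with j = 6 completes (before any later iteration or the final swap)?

pivot=7, i=-1
j=0: 13>7, skip
j=1: 8>7, skip
j=2: 9>7, skip
j=3: 11>7, skip
j=4: 12>7, skip
j=5: 5≤7, i=0, swap(0,5) ⇒ [5, 8, 9, 11, 12, 13, 4, 7]
j=6: 4≤7, i=1, swap(1,6) ⇒ [5, 4, 9, 11, 12, 13, 8, 7]
(after j=6) a = [5, 4, 9, 11, 12, 13, 8, 7]

[5, 4, 9, 11, 12, 13, 8, 7]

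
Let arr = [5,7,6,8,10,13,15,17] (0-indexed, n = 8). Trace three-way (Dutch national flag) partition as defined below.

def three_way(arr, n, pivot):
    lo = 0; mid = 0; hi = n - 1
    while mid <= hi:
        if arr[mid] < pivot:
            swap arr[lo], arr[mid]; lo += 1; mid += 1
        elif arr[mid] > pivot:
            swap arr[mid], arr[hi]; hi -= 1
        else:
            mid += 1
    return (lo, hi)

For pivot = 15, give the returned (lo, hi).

pivot = 15; lo=0, mid=0, hi=7
arr[mid]=5<15: swap arr[0],arr[0]; lo=1,mid=1 → [5,7,6,8,10,13,15,17]
arr[mid]=7<15: swap arr[1],arr[1]; lo=2,mid=2 → [5,7,6,8,10,13,15,17]
arr[mid]=6<15: swap arr[2],arr[2]; lo=3,mid=3 → [5,7,6,8,10,13,15,17]
arr[mid]=8<15: swap arr[3],arr[3]; lo=4,mid=4 → [5,7,6,8,10,13,15,17]
arr[mid]=10<15: swap arr[4],arr[4]; lo=5,mid=5 → [5,7,6,8,10,13,15,17]
arr[mid]=13<15: swap arr[5],arr[5]; lo=6,mid=6 → [5,7,6,8,10,13,15,17]
arr[mid]=15=15: mid=7
arr[mid]=17>15: swap arr[7],arr[7]; hi=6 → [5,7,6,8,10,13,15,17]
end: lo=6, hi=6; arr = [5,7,6,8,10,13,15,17]

(6, 6)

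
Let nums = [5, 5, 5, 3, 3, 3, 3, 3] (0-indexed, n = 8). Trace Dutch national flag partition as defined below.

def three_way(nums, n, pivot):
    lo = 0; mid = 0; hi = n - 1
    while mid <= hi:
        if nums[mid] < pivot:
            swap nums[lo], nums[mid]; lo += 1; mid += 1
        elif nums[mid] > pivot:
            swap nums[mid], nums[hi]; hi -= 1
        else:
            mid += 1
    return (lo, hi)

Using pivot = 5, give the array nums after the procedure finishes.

[3, 3, 3, 3, 3, 5, 5, 5]

pivot = 5; lo=0, mid=0, hi=7
nums[mid]=5=5: mid=1
nums[mid]=5=5: mid=2
nums[mid]=5=5: mid=3
nums[mid]=3<5: swap nums[0],nums[3]; lo=1,mid=4 → [3, 5, 5, 5, 3, 3, 3, 3]
nums[mid]=3<5: swap nums[1],nums[4]; lo=2,mid=5 → [3, 3, 5, 5, 5, 3, 3, 3]
nums[mid]=3<5: swap nums[2],nums[5]; lo=3,mid=6 → [3, 3, 3, 5, 5, 5, 3, 3]
nums[mid]=3<5: swap nums[3],nums[6]; lo=4,mid=7 → [3, 3, 3, 3, 5, 5, 5, 3]
nums[mid]=3<5: swap nums[4],nums[7]; lo=5,mid=8 → [3, 3, 3, 3, 3, 5, 5, 5]
end: lo=5, hi=7; nums = [3, 3, 3, 3, 3, 5, 5, 5]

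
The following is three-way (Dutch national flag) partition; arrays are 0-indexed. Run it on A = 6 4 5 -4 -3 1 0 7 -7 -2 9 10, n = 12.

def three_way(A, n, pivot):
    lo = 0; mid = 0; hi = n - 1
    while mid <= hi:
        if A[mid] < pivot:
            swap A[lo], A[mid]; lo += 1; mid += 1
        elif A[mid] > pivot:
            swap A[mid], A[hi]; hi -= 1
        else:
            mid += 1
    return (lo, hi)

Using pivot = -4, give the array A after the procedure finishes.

-7 -4 5 -3 1 0 7 4 -2 9 10 6

pivot = -4; lo=0, mid=0, hi=11
A[mid]=6>-4: swap A[0],A[11]; hi=10 → 10 4 5 -4 -3 1 0 7 -7 -2 9 6
A[mid]=10>-4: swap A[0],A[10]; hi=9 → 9 4 5 -4 -3 1 0 7 -7 -2 10 6
A[mid]=9>-4: swap A[0],A[9]; hi=8 → -2 4 5 -4 -3 1 0 7 -7 9 10 6
A[mid]=-2>-4: swap A[0],A[8]; hi=7 → -7 4 5 -4 -3 1 0 7 -2 9 10 6
A[mid]=-7<-4: swap A[0],A[0]; lo=1,mid=1 → -7 4 5 -4 -3 1 0 7 -2 9 10 6
A[mid]=4>-4: swap A[1],A[7]; hi=6 → -7 7 5 -4 -3 1 0 4 -2 9 10 6
A[mid]=7>-4: swap A[1],A[6]; hi=5 → -7 0 5 -4 -3 1 7 4 -2 9 10 6
A[mid]=0>-4: swap A[1],A[5]; hi=4 → -7 1 5 -4 -3 0 7 4 -2 9 10 6
A[mid]=1>-4: swap A[1],A[4]; hi=3 → -7 -3 5 -4 1 0 7 4 -2 9 10 6
A[mid]=-3>-4: swap A[1],A[3]; hi=2 → -7 -4 5 -3 1 0 7 4 -2 9 10 6
A[mid]=-4=-4: mid=2
A[mid]=5>-4: swap A[2],A[2]; hi=1 → -7 -4 5 -3 1 0 7 4 -2 9 10 6
end: lo=1, hi=1; A = -7 -4 5 -3 1 0 7 4 -2 9 10 6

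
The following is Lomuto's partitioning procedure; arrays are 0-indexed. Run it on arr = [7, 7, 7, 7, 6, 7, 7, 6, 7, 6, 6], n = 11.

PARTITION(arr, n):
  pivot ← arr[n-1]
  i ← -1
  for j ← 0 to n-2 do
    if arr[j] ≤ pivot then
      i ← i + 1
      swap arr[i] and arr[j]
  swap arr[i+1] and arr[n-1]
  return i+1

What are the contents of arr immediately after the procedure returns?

[6, 6, 6, 6, 7, 7, 7, 7, 7, 7, 7]

pivot=6, i=-1
j=0: 7>6, skip
j=1: 7>6, skip
j=2: 7>6, skip
j=3: 7>6, skip
j=4: 6≤6, i=0, swap(0,4) ⇒ [6, 7, 7, 7, 7, 7, 7, 6, 7, 6, 6]
j=5: 7>6, skip
j=6: 7>6, skip
j=7: 6≤6, i=1, swap(1,7) ⇒ [6, 6, 7, 7, 7, 7, 7, 7, 7, 6, 6]
j=8: 7>6, skip
j=9: 6≤6, i=2, swap(2,9) ⇒ [6, 6, 6, 7, 7, 7, 7, 7, 7, 7, 6]
swap(3,10) ⇒ [6, 6, 6, 6, 7, 7, 7, 7, 7, 7, 7]; return 3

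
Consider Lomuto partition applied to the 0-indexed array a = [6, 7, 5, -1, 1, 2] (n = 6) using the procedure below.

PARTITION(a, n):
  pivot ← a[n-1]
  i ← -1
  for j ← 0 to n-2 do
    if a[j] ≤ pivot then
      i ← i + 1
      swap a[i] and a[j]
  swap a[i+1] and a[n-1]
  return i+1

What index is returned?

pivot = a[5] = 2; i = -1
j=0: a[0]=6 > 2 → no swap
j=1: a[1]=7 > 2 → no swap
j=2: a[2]=5 > 2 → no swap
j=3: a[3]=-1 ≤ 2 → i=0, swap a[0],a[3] → [-1, 7, 5, 6, 1, 2]
j=4: a[4]=1 ≤ 2 → i=1, swap a[1],a[4] → [-1, 1, 5, 6, 7, 2]
final swap a[2],a[5] → [-1, 1, 2, 6, 7, 5]; return 2

2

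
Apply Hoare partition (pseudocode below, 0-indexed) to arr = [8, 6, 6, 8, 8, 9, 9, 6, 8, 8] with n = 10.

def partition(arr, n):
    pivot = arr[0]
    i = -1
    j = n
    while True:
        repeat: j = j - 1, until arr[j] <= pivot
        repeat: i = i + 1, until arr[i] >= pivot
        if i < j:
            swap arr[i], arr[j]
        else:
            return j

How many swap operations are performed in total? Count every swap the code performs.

pivot = arr[0] = 8; i = -1, j = 10
j→9 (arr[9]=8≤8), i→0 (arr[0]=8≥8); i<j, swap → [8, 6, 6, 8, 8, 9, 9, 6, 8, 8]
j→8 (arr[8]=8≤8), i→3 (arr[3]=8≥8); i<j, swap → [8, 6, 6, 8, 8, 9, 9, 6, 8, 8]
j→7 (arr[7]=6≤8), i→4 (arr[4]=8≥8); i<j, swap → [8, 6, 6, 8, 6, 9, 9, 8, 8, 8]
j→4, i→5; i≥j, return j=4. arr = [8, 6, 6, 8, 6, 9, 9, 8, 8, 8]

3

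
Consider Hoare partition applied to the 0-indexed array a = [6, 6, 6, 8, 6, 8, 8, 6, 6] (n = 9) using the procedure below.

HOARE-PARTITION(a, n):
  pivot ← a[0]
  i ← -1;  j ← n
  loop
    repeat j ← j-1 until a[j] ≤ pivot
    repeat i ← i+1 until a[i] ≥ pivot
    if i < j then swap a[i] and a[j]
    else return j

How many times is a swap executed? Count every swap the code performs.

3

pivot=6
j stops at 8 (6), i stops at 0 (6); swap ⇒ [6, 6, 6, 8, 6, 8, 8, 6, 6]
j stops at 7 (6), i stops at 1 (6); swap ⇒ [6, 6, 6, 8, 6, 8, 8, 6, 6]
j stops at 4 (6), i stops at 2 (6); swap ⇒ [6, 6, 6, 8, 6, 8, 8, 6, 6]
j stops at 2, i stops at 3; i≥j ⇒ return 2. a=[6, 6, 6, 8, 6, 8, 8, 6, 6]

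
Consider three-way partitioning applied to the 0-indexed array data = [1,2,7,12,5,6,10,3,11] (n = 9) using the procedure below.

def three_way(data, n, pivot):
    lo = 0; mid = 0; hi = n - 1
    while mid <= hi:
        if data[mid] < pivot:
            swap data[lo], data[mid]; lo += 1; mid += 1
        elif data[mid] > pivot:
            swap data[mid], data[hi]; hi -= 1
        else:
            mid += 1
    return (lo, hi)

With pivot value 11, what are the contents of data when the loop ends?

[1,2,7,5,6,10,3,11,12]

pivot = 11; lo=0, mid=0, hi=8
data[mid]=1<11: swap data[0],data[0]; lo=1,mid=1 → [1,2,7,12,5,6,10,3,11]
data[mid]=2<11: swap data[1],data[1]; lo=2,mid=2 → [1,2,7,12,5,6,10,3,11]
data[mid]=7<11: swap data[2],data[2]; lo=3,mid=3 → [1,2,7,12,5,6,10,3,11]
data[mid]=12>11: swap data[3],data[8]; hi=7 → [1,2,7,11,5,6,10,3,12]
data[mid]=11=11: mid=4
data[mid]=5<11: swap data[3],data[4]; lo=4,mid=5 → [1,2,7,5,11,6,10,3,12]
data[mid]=6<11: swap data[4],data[5]; lo=5,mid=6 → [1,2,7,5,6,11,10,3,12]
data[mid]=10<11: swap data[5],data[6]; lo=6,mid=7 → [1,2,7,5,6,10,11,3,12]
data[mid]=3<11: swap data[6],data[7]; lo=7,mid=8 → [1,2,7,5,6,10,3,11,12]
end: lo=7, hi=7; data = [1,2,7,5,6,10,3,11,12]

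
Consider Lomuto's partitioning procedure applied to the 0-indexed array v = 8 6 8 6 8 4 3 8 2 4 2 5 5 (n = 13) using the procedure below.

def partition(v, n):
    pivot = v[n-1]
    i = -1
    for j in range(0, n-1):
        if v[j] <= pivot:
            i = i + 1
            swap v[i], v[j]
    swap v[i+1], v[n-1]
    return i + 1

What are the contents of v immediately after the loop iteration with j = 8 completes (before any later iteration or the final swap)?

4 3 2 6 8 8 6 8 8 4 2 5 5

pivot = v[12] = 5; i = -1
j=0: v[0]=8 > 5 → no swap
j=1: v[1]=6 > 5 → no swap
j=2: v[2]=8 > 5 → no swap
j=3: v[3]=6 > 5 → no swap
j=4: v[4]=8 > 5 → no swap
j=5: v[5]=4 ≤ 5 → i=0, swap v[0],v[5] → 4 6 8 6 8 8 3 8 2 4 2 5 5
j=6: v[6]=3 ≤ 5 → i=1, swap v[1],v[6] → 4 3 8 6 8 8 6 8 2 4 2 5 5
j=7: v[7]=8 > 5 → no swap
j=8: v[8]=2 ≤ 5 → i=2, swap v[2],v[8] → 4 3 2 6 8 8 6 8 8 4 2 5 5
(after j=8) v = 4 3 2 6 8 8 6 8 8 4 2 5 5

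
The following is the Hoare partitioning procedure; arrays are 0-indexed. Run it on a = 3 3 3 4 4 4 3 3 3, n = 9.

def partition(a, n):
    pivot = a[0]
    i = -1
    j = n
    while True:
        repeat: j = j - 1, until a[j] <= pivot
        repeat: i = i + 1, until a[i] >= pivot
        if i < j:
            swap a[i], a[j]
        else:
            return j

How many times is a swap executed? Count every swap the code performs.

3

pivot = a[0] = 3; i = -1, j = 9
j→8 (a[8]=3≤3), i→0 (a[0]=3≥3); i<j, swap → 3 3 3 4 4 4 3 3 3
j→7 (a[7]=3≤3), i→1 (a[1]=3≥3); i<j, swap → 3 3 3 4 4 4 3 3 3
j→6 (a[6]=3≤3), i→2 (a[2]=3≥3); i<j, swap → 3 3 3 4 4 4 3 3 3
j→2, i→3; i≥j, return j=2. a = 3 3 3 4 4 4 3 3 3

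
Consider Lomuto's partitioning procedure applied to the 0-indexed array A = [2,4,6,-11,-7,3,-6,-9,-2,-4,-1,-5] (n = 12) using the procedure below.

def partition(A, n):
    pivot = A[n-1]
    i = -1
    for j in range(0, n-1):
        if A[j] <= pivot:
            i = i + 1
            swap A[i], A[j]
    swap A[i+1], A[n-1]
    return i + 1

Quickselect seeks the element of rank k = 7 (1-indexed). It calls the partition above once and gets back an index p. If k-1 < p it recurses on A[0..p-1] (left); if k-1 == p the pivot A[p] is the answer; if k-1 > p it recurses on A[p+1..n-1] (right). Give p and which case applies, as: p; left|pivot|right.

4; right

pivot=-5, i=-1
j=0: 2>-5, skip
j=1: 4>-5, skip
j=2: 6>-5, skip
j=3: -11≤-5, i=0, swap(0,3) ⇒ [-11,4,6,2,-7,3,-6,-9,-2,-4,-1,-5]
j=4: -7≤-5, i=1, swap(1,4) ⇒ [-11,-7,6,2,4,3,-6,-9,-2,-4,-1,-5]
j=5: 3>-5, skip
j=6: -6≤-5, i=2, swap(2,6) ⇒ [-11,-7,-6,2,4,3,6,-9,-2,-4,-1,-5]
j=7: -9≤-5, i=3, swap(3,7) ⇒ [-11,-7,-6,-9,4,3,6,2,-2,-4,-1,-5]
j=8: -2>-5, skip
j=9: -4>-5, skip
j=10: -1>-5, skip
swap(4,11) ⇒ [-11,-7,-6,-9,-5,3,6,2,-2,-4,-1,4]; return 4
p = 4; k-1 = 6 > 4 ⇒ right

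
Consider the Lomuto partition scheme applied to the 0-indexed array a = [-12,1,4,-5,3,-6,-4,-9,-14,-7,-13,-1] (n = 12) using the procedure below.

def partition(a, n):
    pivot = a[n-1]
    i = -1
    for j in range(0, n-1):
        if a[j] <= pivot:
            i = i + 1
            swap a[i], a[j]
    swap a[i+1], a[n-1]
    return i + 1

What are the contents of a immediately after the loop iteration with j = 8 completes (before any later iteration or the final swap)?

pivot=-1, i=-1
j=0: -12≤-1, i=0, swap(0,0) ⇒ [-12,1,4,-5,3,-6,-4,-9,-14,-7,-13,-1]
j=1: 1>-1, skip
j=2: 4>-1, skip
j=3: -5≤-1, i=1, swap(1,3) ⇒ [-12,-5,4,1,3,-6,-4,-9,-14,-7,-13,-1]
j=4: 3>-1, skip
j=5: -6≤-1, i=2, swap(2,5) ⇒ [-12,-5,-6,1,3,4,-4,-9,-14,-7,-13,-1]
j=6: -4≤-1, i=3, swap(3,6) ⇒ [-12,-5,-6,-4,3,4,1,-9,-14,-7,-13,-1]
j=7: -9≤-1, i=4, swap(4,7) ⇒ [-12,-5,-6,-4,-9,4,1,3,-14,-7,-13,-1]
j=8: -14≤-1, i=5, swap(5,8) ⇒ [-12,-5,-6,-4,-9,-14,1,3,4,-7,-13,-1]
(after j=8) a = [-12,-5,-6,-4,-9,-14,1,3,4,-7,-13,-1]

[-12,-5,-6,-4,-9,-14,1,3,4,-7,-13,-1]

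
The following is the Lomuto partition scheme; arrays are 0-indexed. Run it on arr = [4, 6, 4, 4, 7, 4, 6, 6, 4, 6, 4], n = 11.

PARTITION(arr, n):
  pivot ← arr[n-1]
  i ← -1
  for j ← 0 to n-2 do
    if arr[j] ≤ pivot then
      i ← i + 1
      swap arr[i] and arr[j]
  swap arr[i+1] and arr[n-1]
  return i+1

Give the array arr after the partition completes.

[4, 4, 4, 4, 4, 4, 6, 6, 7, 6, 6]

pivot=4, i=-1
j=0: 4≤4, i=0, swap(0,0) ⇒ [4, 6, 4, 4, 7, 4, 6, 6, 4, 6, 4]
j=1: 6>4, skip
j=2: 4≤4, i=1, swap(1,2) ⇒ [4, 4, 6, 4, 7, 4, 6, 6, 4, 6, 4]
j=3: 4≤4, i=2, swap(2,3) ⇒ [4, 4, 4, 6, 7, 4, 6, 6, 4, 6, 4]
j=4: 7>4, skip
j=5: 4≤4, i=3, swap(3,5) ⇒ [4, 4, 4, 4, 7, 6, 6, 6, 4, 6, 4]
j=6: 6>4, skip
j=7: 6>4, skip
j=8: 4≤4, i=4, swap(4,8) ⇒ [4, 4, 4, 4, 4, 6, 6, 6, 7, 6, 4]
j=9: 6>4, skip
swap(5,10) ⇒ [4, 4, 4, 4, 4, 4, 6, 6, 7, 6, 6]; return 5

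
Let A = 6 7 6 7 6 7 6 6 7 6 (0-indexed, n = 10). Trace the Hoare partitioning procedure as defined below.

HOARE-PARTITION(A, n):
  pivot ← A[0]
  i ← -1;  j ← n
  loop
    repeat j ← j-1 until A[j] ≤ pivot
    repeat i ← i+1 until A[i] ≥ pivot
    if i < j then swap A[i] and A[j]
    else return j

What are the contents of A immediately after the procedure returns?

pivot=6
j stops at 9 (6), i stops at 0 (6); swap ⇒ 6 7 6 7 6 7 6 6 7 6
j stops at 7 (6), i stops at 1 (7); swap ⇒ 6 6 6 7 6 7 6 7 7 6
j stops at 6 (6), i stops at 2 (6); swap ⇒ 6 6 6 7 6 7 6 7 7 6
j stops at 4 (6), i stops at 3 (7); swap ⇒ 6 6 6 6 7 7 6 7 7 6
j stops at 3, i stops at 4; i≥j ⇒ return 3. A=6 6 6 6 7 7 6 7 7 6

6 6 6 6 7 7 6 7 7 6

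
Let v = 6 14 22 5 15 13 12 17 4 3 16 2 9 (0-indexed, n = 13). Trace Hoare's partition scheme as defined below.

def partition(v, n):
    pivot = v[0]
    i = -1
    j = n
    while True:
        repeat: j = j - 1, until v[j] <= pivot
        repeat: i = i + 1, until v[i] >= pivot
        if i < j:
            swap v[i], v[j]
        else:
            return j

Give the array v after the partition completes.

2 3 4 5 15 13 12 17 22 14 16 6 9

pivot = v[0] = 6; i = -1, j = 13
j→11 (v[11]=2≤6), i→0 (v[0]=6≥6); i<j, swap → 2 14 22 5 15 13 12 17 4 3 16 6 9
j→9 (v[9]=3≤6), i→1 (v[1]=14≥6); i<j, swap → 2 3 22 5 15 13 12 17 4 14 16 6 9
j→8 (v[8]=4≤6), i→2 (v[2]=22≥6); i<j, swap → 2 3 4 5 15 13 12 17 22 14 16 6 9
j→3, i→4; i≥j, return j=3. v = 2 3 4 5 15 13 12 17 22 14 16 6 9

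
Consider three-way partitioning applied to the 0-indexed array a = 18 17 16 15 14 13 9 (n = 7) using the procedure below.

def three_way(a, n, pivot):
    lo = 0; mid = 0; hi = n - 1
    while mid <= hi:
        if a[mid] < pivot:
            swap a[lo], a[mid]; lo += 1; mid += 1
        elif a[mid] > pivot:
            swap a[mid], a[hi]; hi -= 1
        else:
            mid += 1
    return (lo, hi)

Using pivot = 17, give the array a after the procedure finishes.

9 16 15 14 13 17 18

pivot = 17; lo=0, mid=0, hi=6
a[mid]=18>17: swap a[0],a[6]; hi=5 → 9 17 16 15 14 13 18
a[mid]=9<17: swap a[0],a[0]; lo=1,mid=1 → 9 17 16 15 14 13 18
a[mid]=17=17: mid=2
a[mid]=16<17: swap a[1],a[2]; lo=2,mid=3 → 9 16 17 15 14 13 18
a[mid]=15<17: swap a[2],a[3]; lo=3,mid=4 → 9 16 15 17 14 13 18
a[mid]=14<17: swap a[3],a[4]; lo=4,mid=5 → 9 16 15 14 17 13 18
a[mid]=13<17: swap a[4],a[5]; lo=5,mid=6 → 9 16 15 14 13 17 18
end: lo=5, hi=5; a = 9 16 15 14 13 17 18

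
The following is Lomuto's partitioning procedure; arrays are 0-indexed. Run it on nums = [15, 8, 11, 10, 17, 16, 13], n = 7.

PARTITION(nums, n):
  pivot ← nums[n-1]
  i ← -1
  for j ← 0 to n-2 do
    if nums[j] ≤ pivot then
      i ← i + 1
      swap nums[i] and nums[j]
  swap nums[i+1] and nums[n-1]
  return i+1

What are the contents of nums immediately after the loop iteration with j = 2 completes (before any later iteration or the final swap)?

pivot = nums[6] = 13; i = -1
j=0: nums[0]=15 > 13 → no swap
j=1: nums[1]=8 ≤ 13 → i=0, swap nums[0],nums[1] → [8, 15, 11, 10, 17, 16, 13]
j=2: nums[2]=11 ≤ 13 → i=1, swap nums[1],nums[2] → [8, 11, 15, 10, 17, 16, 13]
(after j=2) nums = [8, 11, 15, 10, 17, 16, 13]

[8, 11, 15, 10, 17, 16, 13]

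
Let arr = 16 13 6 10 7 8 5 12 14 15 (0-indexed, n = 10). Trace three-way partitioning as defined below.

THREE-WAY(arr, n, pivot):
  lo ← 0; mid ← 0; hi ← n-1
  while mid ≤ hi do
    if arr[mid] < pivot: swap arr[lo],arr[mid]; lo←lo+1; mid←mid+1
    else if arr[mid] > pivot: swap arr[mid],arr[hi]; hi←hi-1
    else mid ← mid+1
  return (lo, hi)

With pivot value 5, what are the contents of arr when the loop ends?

5 6 10 7 8 13 12 14 15 16

lo=0 mid=0 hi=9
16>5: swap(0,9), hi=8 ⇒ 15 13 6 10 7 8 5 12 14 16
15>5: swap(0,8), hi=7 ⇒ 14 13 6 10 7 8 5 12 15 16
14>5: swap(0,7), hi=6 ⇒ 12 13 6 10 7 8 5 14 15 16
12>5: swap(0,6), hi=5 ⇒ 5 13 6 10 7 8 12 14 15 16
5=5: mid=1
13>5: swap(1,5), hi=4 ⇒ 5 8 6 10 7 13 12 14 15 16
8>5: swap(1,4), hi=3 ⇒ 5 7 6 10 8 13 12 14 15 16
7>5: swap(1,3), hi=2 ⇒ 5 10 6 7 8 13 12 14 15 16
10>5: swap(1,2), hi=1 ⇒ 5 6 10 7 8 13 12 14 15 16
6>5: swap(1,1), hi=0 ⇒ 5 6 10 7 8 13 12 14 15 16
done. lo=0 hi=0; arr=5 6 10 7 8 13 12 14 15 16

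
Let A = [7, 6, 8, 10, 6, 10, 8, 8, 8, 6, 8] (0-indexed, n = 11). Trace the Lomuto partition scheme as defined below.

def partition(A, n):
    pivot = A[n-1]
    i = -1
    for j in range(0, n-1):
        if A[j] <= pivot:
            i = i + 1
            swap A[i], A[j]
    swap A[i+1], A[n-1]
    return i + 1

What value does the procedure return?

8

pivot=8, i=-1
j=0: 7≤8, i=0, swap(0,0) ⇒ [7, 6, 8, 10, 6, 10, 8, 8, 8, 6, 8]
j=1: 6≤8, i=1, swap(1,1) ⇒ [7, 6, 8, 10, 6, 10, 8, 8, 8, 6, 8]
j=2: 8≤8, i=2, swap(2,2) ⇒ [7, 6, 8, 10, 6, 10, 8, 8, 8, 6, 8]
j=3: 10>8, skip
j=4: 6≤8, i=3, swap(3,4) ⇒ [7, 6, 8, 6, 10, 10, 8, 8, 8, 6, 8]
j=5: 10>8, skip
j=6: 8≤8, i=4, swap(4,6) ⇒ [7, 6, 8, 6, 8, 10, 10, 8, 8, 6, 8]
j=7: 8≤8, i=5, swap(5,7) ⇒ [7, 6, 8, 6, 8, 8, 10, 10, 8, 6, 8]
j=8: 8≤8, i=6, swap(6,8) ⇒ [7, 6, 8, 6, 8, 8, 8, 10, 10, 6, 8]
j=9: 6≤8, i=7, swap(7,9) ⇒ [7, 6, 8, 6, 8, 8, 8, 6, 10, 10, 8]
swap(8,10) ⇒ [7, 6, 8, 6, 8, 8, 8, 6, 8, 10, 10]; return 8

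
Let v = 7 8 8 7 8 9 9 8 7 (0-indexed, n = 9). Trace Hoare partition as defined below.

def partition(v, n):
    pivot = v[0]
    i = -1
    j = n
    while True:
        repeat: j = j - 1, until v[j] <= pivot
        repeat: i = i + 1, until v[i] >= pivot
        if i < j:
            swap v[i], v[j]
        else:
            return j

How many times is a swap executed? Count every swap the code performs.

pivot = v[0] = 7; i = -1, j = 9
j→8 (v[8]=7≤7), i→0 (v[0]=7≥7); i<j, swap → 7 8 8 7 8 9 9 8 7
j→3 (v[3]=7≤7), i→1 (v[1]=8≥7); i<j, swap → 7 7 8 8 8 9 9 8 7
j→1, i→2; i≥j, return j=1. v = 7 7 8 8 8 9 9 8 7

2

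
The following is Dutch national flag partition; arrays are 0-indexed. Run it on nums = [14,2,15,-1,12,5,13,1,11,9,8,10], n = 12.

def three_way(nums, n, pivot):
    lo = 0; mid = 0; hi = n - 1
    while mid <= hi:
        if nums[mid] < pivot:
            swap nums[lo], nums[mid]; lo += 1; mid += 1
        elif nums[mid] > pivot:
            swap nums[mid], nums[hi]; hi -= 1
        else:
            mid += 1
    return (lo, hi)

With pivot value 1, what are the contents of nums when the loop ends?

lo=0 mid=0 hi=11
14>1: swap(0,11), hi=10 ⇒ [10,2,15,-1,12,5,13,1,11,9,8,14]
10>1: swap(0,10), hi=9 ⇒ [8,2,15,-1,12,5,13,1,11,9,10,14]
8>1: swap(0,9), hi=8 ⇒ [9,2,15,-1,12,5,13,1,11,8,10,14]
9>1: swap(0,8), hi=7 ⇒ [11,2,15,-1,12,5,13,1,9,8,10,14]
11>1: swap(0,7), hi=6 ⇒ [1,2,15,-1,12,5,13,11,9,8,10,14]
1=1: mid=1
2>1: swap(1,6), hi=5 ⇒ [1,13,15,-1,12,5,2,11,9,8,10,14]
13>1: swap(1,5), hi=4 ⇒ [1,5,15,-1,12,13,2,11,9,8,10,14]
5>1: swap(1,4), hi=3 ⇒ [1,12,15,-1,5,13,2,11,9,8,10,14]
12>1: swap(1,3), hi=2 ⇒ [1,-1,15,12,5,13,2,11,9,8,10,14]
-1<1: swap(0,1), lo=1 mid=2 ⇒ [-1,1,15,12,5,13,2,11,9,8,10,14]
15>1: swap(2,2), hi=1 ⇒ [-1,1,15,12,5,13,2,11,9,8,10,14]
done. lo=1 hi=1; nums=[-1,1,15,12,5,13,2,11,9,8,10,14]

[-1,1,15,12,5,13,2,11,9,8,10,14]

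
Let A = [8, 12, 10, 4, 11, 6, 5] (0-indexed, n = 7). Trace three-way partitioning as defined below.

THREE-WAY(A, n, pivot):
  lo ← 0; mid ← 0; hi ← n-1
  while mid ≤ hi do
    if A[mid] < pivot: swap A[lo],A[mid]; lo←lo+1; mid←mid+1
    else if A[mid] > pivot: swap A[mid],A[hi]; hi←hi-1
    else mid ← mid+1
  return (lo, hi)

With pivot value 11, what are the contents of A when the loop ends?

[8, 5, 10, 4, 6, 11, 12]

lo=0 mid=0 hi=6
8<11: swap(0,0), lo=1 mid=1 ⇒ [8, 12, 10, 4, 11, 6, 5]
12>11: swap(1,6), hi=5 ⇒ [8, 5, 10, 4, 11, 6, 12]
5<11: swap(1,1), lo=2 mid=2 ⇒ [8, 5, 10, 4, 11, 6, 12]
10<11: swap(2,2), lo=3 mid=3 ⇒ [8, 5, 10, 4, 11, 6, 12]
4<11: swap(3,3), lo=4 mid=4 ⇒ [8, 5, 10, 4, 11, 6, 12]
11=11: mid=5
6<11: swap(4,5), lo=5 mid=6 ⇒ [8, 5, 10, 4, 6, 11, 12]
done. lo=5 hi=5; A=[8, 5, 10, 4, 6, 11, 12]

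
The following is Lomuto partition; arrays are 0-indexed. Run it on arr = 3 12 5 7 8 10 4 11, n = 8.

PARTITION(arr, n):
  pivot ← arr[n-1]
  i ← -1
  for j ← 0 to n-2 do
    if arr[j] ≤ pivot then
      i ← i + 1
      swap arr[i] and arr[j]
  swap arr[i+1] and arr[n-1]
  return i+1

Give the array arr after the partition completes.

3 5 7 8 10 4 11 12

pivot = arr[7] = 11; i = -1
j=0: arr[0]=3 ≤ 11 → i=0, swap arr[0],arr[0] (no change) → 3 12 5 7 8 10 4 11
j=1: arr[1]=12 > 11 → no swap
j=2: arr[2]=5 ≤ 11 → i=1, swap arr[1],arr[2] → 3 5 12 7 8 10 4 11
j=3: arr[3]=7 ≤ 11 → i=2, swap arr[2],arr[3] → 3 5 7 12 8 10 4 11
j=4: arr[4]=8 ≤ 11 → i=3, swap arr[3],arr[4] → 3 5 7 8 12 10 4 11
j=5: arr[5]=10 ≤ 11 → i=4, swap arr[4],arr[5] → 3 5 7 8 10 12 4 11
j=6: arr[6]=4 ≤ 11 → i=5, swap arr[5],arr[6] → 3 5 7 8 10 4 12 11
final swap arr[6],arr[7] → 3 5 7 8 10 4 11 12; return 6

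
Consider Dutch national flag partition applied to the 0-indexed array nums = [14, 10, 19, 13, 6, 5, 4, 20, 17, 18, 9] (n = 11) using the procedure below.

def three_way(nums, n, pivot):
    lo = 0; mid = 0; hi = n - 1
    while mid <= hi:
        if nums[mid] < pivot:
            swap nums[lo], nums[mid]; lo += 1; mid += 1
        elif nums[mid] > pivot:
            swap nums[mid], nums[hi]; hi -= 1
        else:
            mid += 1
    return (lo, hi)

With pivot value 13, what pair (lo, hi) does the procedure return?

(5, 5)

lo=0 mid=0 hi=10
14>13: swap(0,10), hi=9 ⇒ [9, 10, 19, 13, 6, 5, 4, 20, 17, 18, 14]
9<13: swap(0,0), lo=1 mid=1 ⇒ [9, 10, 19, 13, 6, 5, 4, 20, 17, 18, 14]
10<13: swap(1,1), lo=2 mid=2 ⇒ [9, 10, 19, 13, 6, 5, 4, 20, 17, 18, 14]
19>13: swap(2,9), hi=8 ⇒ [9, 10, 18, 13, 6, 5, 4, 20, 17, 19, 14]
18>13: swap(2,8), hi=7 ⇒ [9, 10, 17, 13, 6, 5, 4, 20, 18, 19, 14]
17>13: swap(2,7), hi=6 ⇒ [9, 10, 20, 13, 6, 5, 4, 17, 18, 19, 14]
20>13: swap(2,6), hi=5 ⇒ [9, 10, 4, 13, 6, 5, 20, 17, 18, 19, 14]
4<13: swap(2,2), lo=3 mid=3 ⇒ [9, 10, 4, 13, 6, 5, 20, 17, 18, 19, 14]
13=13: mid=4
6<13: swap(3,4), lo=4 mid=5 ⇒ [9, 10, 4, 6, 13, 5, 20, 17, 18, 19, 14]
5<13: swap(4,5), lo=5 mid=6 ⇒ [9, 10, 4, 6, 5, 13, 20, 17, 18, 19, 14]
done. lo=5 hi=5; nums=[9, 10, 4, 6, 5, 13, 20, 17, 18, 19, 14]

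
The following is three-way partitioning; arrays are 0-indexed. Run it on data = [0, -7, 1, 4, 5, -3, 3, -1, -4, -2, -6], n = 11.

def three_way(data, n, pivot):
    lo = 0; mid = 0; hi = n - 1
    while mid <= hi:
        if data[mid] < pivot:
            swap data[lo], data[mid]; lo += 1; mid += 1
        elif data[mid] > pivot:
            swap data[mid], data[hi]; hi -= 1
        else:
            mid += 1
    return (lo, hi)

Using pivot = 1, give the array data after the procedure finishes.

[0, -7, -6, -2, -3, -4, -1, 1, 3, 5, 4]

pivot = 1; lo=0, mid=0, hi=10
data[mid]=0<1: swap data[0],data[0]; lo=1,mid=1 → [0, -7, 1, 4, 5, -3, 3, -1, -4, -2, -6]
data[mid]=-7<1: swap data[1],data[1]; lo=2,mid=2 → [0, -7, 1, 4, 5, -3, 3, -1, -4, -2, -6]
data[mid]=1=1: mid=3
data[mid]=4>1: swap data[3],data[10]; hi=9 → [0, -7, 1, -6, 5, -3, 3, -1, -4, -2, 4]
data[mid]=-6<1: swap data[2],data[3]; lo=3,mid=4 → [0, -7, -6, 1, 5, -3, 3, -1, -4, -2, 4]
data[mid]=5>1: swap data[4],data[9]; hi=8 → [0, -7, -6, 1, -2, -3, 3, -1, -4, 5, 4]
data[mid]=-2<1: swap data[3],data[4]; lo=4,mid=5 → [0, -7, -6, -2, 1, -3, 3, -1, -4, 5, 4]
data[mid]=-3<1: swap data[4],data[5]; lo=5,mid=6 → [0, -7, -6, -2, -3, 1, 3, -1, -4, 5, 4]
data[mid]=3>1: swap data[6],data[8]; hi=7 → [0, -7, -6, -2, -3, 1, -4, -1, 3, 5, 4]
data[mid]=-4<1: swap data[5],data[6]; lo=6,mid=7 → [0, -7, -6, -2, -3, -4, 1, -1, 3, 5, 4]
data[mid]=-1<1: swap data[6],data[7]; lo=7,mid=8 → [0, -7, -6, -2, -3, -4, -1, 1, 3, 5, 4]
end: lo=7, hi=7; data = [0, -7, -6, -2, -3, -4, -1, 1, 3, 5, 4]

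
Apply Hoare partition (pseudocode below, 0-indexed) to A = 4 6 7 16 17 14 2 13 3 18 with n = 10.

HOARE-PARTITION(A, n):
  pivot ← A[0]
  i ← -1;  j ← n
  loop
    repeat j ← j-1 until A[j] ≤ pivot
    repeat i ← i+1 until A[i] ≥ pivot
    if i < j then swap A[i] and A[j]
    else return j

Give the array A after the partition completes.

3 2 7 16 17 14 6 13 4 18

pivot = A[0] = 4; i = -1, j = 10
j→8 (A[8]=3≤4), i→0 (A[0]=4≥4); i<j, swap → 3 6 7 16 17 14 2 13 4 18
j→6 (A[6]=2≤4), i→1 (A[1]=6≥4); i<j, swap → 3 2 7 16 17 14 6 13 4 18
j→1, i→2; i≥j, return j=1. A = 3 2 7 16 17 14 6 13 4 18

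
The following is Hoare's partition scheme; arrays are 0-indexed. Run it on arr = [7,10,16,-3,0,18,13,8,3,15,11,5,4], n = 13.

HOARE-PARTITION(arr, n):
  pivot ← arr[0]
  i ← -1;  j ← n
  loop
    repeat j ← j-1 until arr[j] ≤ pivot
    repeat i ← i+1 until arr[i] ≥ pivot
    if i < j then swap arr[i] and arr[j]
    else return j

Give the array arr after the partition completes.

pivot = arr[0] = 7; i = -1, j = 13
j→12 (arr[12]=4≤7), i→0 (arr[0]=7≥7); i<j, swap → [4,10,16,-3,0,18,13,8,3,15,11,5,7]
j→11 (arr[11]=5≤7), i→1 (arr[1]=10≥7); i<j, swap → [4,5,16,-3,0,18,13,8,3,15,11,10,7]
j→8 (arr[8]=3≤7), i→2 (arr[2]=16≥7); i<j, swap → [4,5,3,-3,0,18,13,8,16,15,11,10,7]
j→4, i→5; i≥j, return j=4. arr = [4,5,3,-3,0,18,13,8,16,15,11,10,7]

[4,5,3,-3,0,18,13,8,16,15,11,10,7]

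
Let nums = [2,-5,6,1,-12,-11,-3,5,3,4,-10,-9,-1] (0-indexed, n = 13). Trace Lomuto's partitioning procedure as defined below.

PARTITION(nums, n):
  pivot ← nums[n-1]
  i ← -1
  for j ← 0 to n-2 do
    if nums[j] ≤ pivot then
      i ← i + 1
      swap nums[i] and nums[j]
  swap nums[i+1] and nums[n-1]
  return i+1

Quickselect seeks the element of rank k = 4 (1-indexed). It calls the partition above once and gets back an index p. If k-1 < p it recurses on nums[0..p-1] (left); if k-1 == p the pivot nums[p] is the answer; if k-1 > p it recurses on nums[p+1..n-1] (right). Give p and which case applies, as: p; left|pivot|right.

pivot = nums[12] = -1; i = -1
j=0: nums[0]=2 > -1 → no swap
j=1: nums[1]=-5 ≤ -1 → i=0, swap nums[0],nums[1] → [-5,2,6,1,-12,-11,-3,5,3,4,-10,-9,-1]
j=2: nums[2]=6 > -1 → no swap
j=3: nums[3]=1 > -1 → no swap
j=4: nums[4]=-12 ≤ -1 → i=1, swap nums[1],nums[4] → [-5,-12,6,1,2,-11,-3,5,3,4,-10,-9,-1]
j=5: nums[5]=-11 ≤ -1 → i=2, swap nums[2],nums[5] → [-5,-12,-11,1,2,6,-3,5,3,4,-10,-9,-1]
j=6: nums[6]=-3 ≤ -1 → i=3, swap nums[3],nums[6] → [-5,-12,-11,-3,2,6,1,5,3,4,-10,-9,-1]
j=7: nums[7]=5 > -1 → no swap
j=8: nums[8]=3 > -1 → no swap
j=9: nums[9]=4 > -1 → no swap
j=10: nums[10]=-10 ≤ -1 → i=4, swap nums[4],nums[10] → [-5,-12,-11,-3,-10,6,1,5,3,4,2,-9,-1]
j=11: nums[11]=-9 ≤ -1 → i=5, swap nums[5],nums[11] → [-5,-12,-11,-3,-10,-9,1,5,3,4,2,6,-1]
final swap nums[6],nums[12] → [-5,-12,-11,-3,-10,-9,-1,5,3,4,2,6,1]; return 6
p = 6; k-1 = 3 < 6 ⇒ left

6; left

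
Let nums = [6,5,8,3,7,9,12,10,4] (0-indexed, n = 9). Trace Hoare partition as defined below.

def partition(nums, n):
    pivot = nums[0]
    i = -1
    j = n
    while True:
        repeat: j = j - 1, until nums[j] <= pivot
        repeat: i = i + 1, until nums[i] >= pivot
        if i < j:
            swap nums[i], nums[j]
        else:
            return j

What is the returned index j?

pivot = nums[0] = 6; i = -1, j = 9
j→8 (nums[8]=4≤6), i→0 (nums[0]=6≥6); i<j, swap → [4,5,8,3,7,9,12,10,6]
j→3 (nums[3]=3≤6), i→2 (nums[2]=8≥6); i<j, swap → [4,5,3,8,7,9,12,10,6]
j→2, i→3; i≥j, return j=2. nums = [4,5,3,8,7,9,12,10,6]

2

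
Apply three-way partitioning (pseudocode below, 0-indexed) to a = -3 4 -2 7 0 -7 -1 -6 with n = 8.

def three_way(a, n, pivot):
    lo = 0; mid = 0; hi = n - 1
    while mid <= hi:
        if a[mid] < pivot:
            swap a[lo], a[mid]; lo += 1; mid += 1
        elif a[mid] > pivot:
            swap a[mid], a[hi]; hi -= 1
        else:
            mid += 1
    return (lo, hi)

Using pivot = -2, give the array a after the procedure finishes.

-3 -6 -7 -2 0 -1 7 4

pivot = -2; lo=0, mid=0, hi=7
a[mid]=-3<-2: swap a[0],a[0]; lo=1,mid=1 → -3 4 -2 7 0 -7 -1 -6
a[mid]=4>-2: swap a[1],a[7]; hi=6 → -3 -6 -2 7 0 -7 -1 4
a[mid]=-6<-2: swap a[1],a[1]; lo=2,mid=2 → -3 -6 -2 7 0 -7 -1 4
a[mid]=-2=-2: mid=3
a[mid]=7>-2: swap a[3],a[6]; hi=5 → -3 -6 -2 -1 0 -7 7 4
a[mid]=-1>-2: swap a[3],a[5]; hi=4 → -3 -6 -2 -7 0 -1 7 4
a[mid]=-7<-2: swap a[2],a[3]; lo=3,mid=4 → -3 -6 -7 -2 0 -1 7 4
a[mid]=0>-2: swap a[4],a[4]; hi=3 → -3 -6 -7 -2 0 -1 7 4
end: lo=3, hi=3; a = -3 -6 -7 -2 0 -1 7 4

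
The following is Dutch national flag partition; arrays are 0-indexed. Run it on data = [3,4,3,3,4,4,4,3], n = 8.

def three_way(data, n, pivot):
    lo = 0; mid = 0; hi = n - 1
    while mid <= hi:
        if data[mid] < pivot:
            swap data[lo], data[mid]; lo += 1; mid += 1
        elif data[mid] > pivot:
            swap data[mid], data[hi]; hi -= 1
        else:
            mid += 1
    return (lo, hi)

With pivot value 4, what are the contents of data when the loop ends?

[3,3,3,3,4,4,4,4]

pivot = 4; lo=0, mid=0, hi=7
data[mid]=3<4: swap data[0],data[0]; lo=1,mid=1 → [3,4,3,3,4,4,4,3]
data[mid]=4=4: mid=2
data[mid]=3<4: swap data[1],data[2]; lo=2,mid=3 → [3,3,4,3,4,4,4,3]
data[mid]=3<4: swap data[2],data[3]; lo=3,mid=4 → [3,3,3,4,4,4,4,3]
data[mid]=4=4: mid=5
data[mid]=4=4: mid=6
data[mid]=4=4: mid=7
data[mid]=3<4: swap data[3],data[7]; lo=4,mid=8 → [3,3,3,3,4,4,4,4]
end: lo=4, hi=7; data = [3,3,3,3,4,4,4,4]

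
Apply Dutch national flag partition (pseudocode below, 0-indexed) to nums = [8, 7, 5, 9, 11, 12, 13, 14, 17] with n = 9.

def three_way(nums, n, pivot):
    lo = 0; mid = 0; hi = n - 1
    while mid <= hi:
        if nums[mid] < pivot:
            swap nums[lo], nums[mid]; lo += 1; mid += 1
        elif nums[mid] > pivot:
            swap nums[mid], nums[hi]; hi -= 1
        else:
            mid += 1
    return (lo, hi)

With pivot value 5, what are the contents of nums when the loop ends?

pivot = 5; lo=0, mid=0, hi=8
nums[mid]=8>5: swap nums[0],nums[8]; hi=7 → [17, 7, 5, 9, 11, 12, 13, 14, 8]
nums[mid]=17>5: swap nums[0],nums[7]; hi=6 → [14, 7, 5, 9, 11, 12, 13, 17, 8]
nums[mid]=14>5: swap nums[0],nums[6]; hi=5 → [13, 7, 5, 9, 11, 12, 14, 17, 8]
nums[mid]=13>5: swap nums[0],nums[5]; hi=4 → [12, 7, 5, 9, 11, 13, 14, 17, 8]
nums[mid]=12>5: swap nums[0],nums[4]; hi=3 → [11, 7, 5, 9, 12, 13, 14, 17, 8]
nums[mid]=11>5: swap nums[0],nums[3]; hi=2 → [9, 7, 5, 11, 12, 13, 14, 17, 8]
nums[mid]=9>5: swap nums[0],nums[2]; hi=1 → [5, 7, 9, 11, 12, 13, 14, 17, 8]
nums[mid]=5=5: mid=1
nums[mid]=7>5: swap nums[1],nums[1]; hi=0 → [5, 7, 9, 11, 12, 13, 14, 17, 8]
end: lo=0, hi=0; nums = [5, 7, 9, 11, 12, 13, 14, 17, 8]

[5, 7, 9, 11, 12, 13, 14, 17, 8]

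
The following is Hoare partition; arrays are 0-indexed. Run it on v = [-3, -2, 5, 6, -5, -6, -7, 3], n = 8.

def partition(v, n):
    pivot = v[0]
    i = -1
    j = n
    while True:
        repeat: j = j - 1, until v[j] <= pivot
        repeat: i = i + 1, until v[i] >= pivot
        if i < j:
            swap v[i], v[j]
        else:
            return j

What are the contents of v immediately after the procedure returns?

[-7, -6, -5, 6, 5, -2, -3, 3]

pivot = v[0] = -3; i = -1, j = 8
j→6 (v[6]=-7≤-3), i→0 (v[0]=-3≥-3); i<j, swap → [-7, -2, 5, 6, -5, -6, -3, 3]
j→5 (v[5]=-6≤-3), i→1 (v[1]=-2≥-3); i<j, swap → [-7, -6, 5, 6, -5, -2, -3, 3]
j→4 (v[4]=-5≤-3), i→2 (v[2]=5≥-3); i<j, swap → [-7, -6, -5, 6, 5, -2, -3, 3]
j→2, i→3; i≥j, return j=2. v = [-7, -6, -5, 6, 5, -2, -3, 3]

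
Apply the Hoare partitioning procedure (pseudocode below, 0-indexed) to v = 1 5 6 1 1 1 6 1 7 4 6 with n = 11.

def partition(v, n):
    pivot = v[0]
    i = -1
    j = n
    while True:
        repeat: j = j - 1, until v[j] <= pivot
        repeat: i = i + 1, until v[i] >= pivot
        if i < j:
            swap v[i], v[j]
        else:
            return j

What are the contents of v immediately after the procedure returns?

1 1 1 1 6 5 6 1 7 4 6

pivot = v[0] = 1; i = -1, j = 11
j→7 (v[7]=1≤1), i→0 (v[0]=1≥1); i<j, swap → 1 5 6 1 1 1 6 1 7 4 6
j→5 (v[5]=1≤1), i→1 (v[1]=5≥1); i<j, swap → 1 1 6 1 1 5 6 1 7 4 6
j→4 (v[4]=1≤1), i→2 (v[2]=6≥1); i<j, swap → 1 1 1 1 6 5 6 1 7 4 6
j→3, i→3; i≥j, return j=3. v = 1 1 1 1 6 5 6 1 7 4 6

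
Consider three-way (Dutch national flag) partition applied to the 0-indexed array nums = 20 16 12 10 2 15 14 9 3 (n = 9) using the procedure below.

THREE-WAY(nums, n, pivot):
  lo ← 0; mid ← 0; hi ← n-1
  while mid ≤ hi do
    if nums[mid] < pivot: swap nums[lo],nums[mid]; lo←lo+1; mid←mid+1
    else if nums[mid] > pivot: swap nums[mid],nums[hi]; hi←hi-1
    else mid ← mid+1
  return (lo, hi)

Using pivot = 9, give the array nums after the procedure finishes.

3 2 9 10 15 14 12 16 20

pivot = 9; lo=0, mid=0, hi=8
nums[mid]=20>9: swap nums[0],nums[8]; hi=7 → 3 16 12 10 2 15 14 9 20
nums[mid]=3<9: swap nums[0],nums[0]; lo=1,mid=1 → 3 16 12 10 2 15 14 9 20
nums[mid]=16>9: swap nums[1],nums[7]; hi=6 → 3 9 12 10 2 15 14 16 20
nums[mid]=9=9: mid=2
nums[mid]=12>9: swap nums[2],nums[6]; hi=5 → 3 9 14 10 2 15 12 16 20
nums[mid]=14>9: swap nums[2],nums[5]; hi=4 → 3 9 15 10 2 14 12 16 20
nums[mid]=15>9: swap nums[2],nums[4]; hi=3 → 3 9 2 10 15 14 12 16 20
nums[mid]=2<9: swap nums[1],nums[2]; lo=2,mid=3 → 3 2 9 10 15 14 12 16 20
nums[mid]=10>9: swap nums[3],nums[3]; hi=2 → 3 2 9 10 15 14 12 16 20
end: lo=2, hi=2; nums = 3 2 9 10 15 14 12 16 20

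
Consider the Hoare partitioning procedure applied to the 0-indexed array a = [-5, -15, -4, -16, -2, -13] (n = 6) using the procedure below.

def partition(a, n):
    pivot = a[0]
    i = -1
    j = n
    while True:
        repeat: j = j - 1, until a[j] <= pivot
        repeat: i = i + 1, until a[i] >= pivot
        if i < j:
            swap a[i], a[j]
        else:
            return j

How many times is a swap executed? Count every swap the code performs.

2

pivot = a[0] = -5; i = -1, j = 6
j→5 (a[5]=-13≤-5), i→0 (a[0]=-5≥-5); i<j, swap → [-13, -15, -4, -16, -2, -5]
j→3 (a[3]=-16≤-5), i→2 (a[2]=-4≥-5); i<j, swap → [-13, -15, -16, -4, -2, -5]
j→2, i→3; i≥j, return j=2. a = [-13, -15, -16, -4, -2, -5]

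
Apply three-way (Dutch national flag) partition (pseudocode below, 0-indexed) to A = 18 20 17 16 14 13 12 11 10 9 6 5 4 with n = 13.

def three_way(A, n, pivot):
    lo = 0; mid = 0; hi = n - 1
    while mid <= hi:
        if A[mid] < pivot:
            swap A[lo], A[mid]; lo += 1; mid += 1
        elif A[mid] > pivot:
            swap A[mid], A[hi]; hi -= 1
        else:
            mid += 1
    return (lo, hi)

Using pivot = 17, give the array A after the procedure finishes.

pivot = 17; lo=0, mid=0, hi=12
A[mid]=18>17: swap A[0],A[12]; hi=11 → 4 20 17 16 14 13 12 11 10 9 6 5 18
A[mid]=4<17: swap A[0],A[0]; lo=1,mid=1 → 4 20 17 16 14 13 12 11 10 9 6 5 18
A[mid]=20>17: swap A[1],A[11]; hi=10 → 4 5 17 16 14 13 12 11 10 9 6 20 18
A[mid]=5<17: swap A[1],A[1]; lo=2,mid=2 → 4 5 17 16 14 13 12 11 10 9 6 20 18
A[mid]=17=17: mid=3
A[mid]=16<17: swap A[2],A[3]; lo=3,mid=4 → 4 5 16 17 14 13 12 11 10 9 6 20 18
A[mid]=14<17: swap A[3],A[4]; lo=4,mid=5 → 4 5 16 14 17 13 12 11 10 9 6 20 18
A[mid]=13<17: swap A[4],A[5]; lo=5,mid=6 → 4 5 16 14 13 17 12 11 10 9 6 20 18
A[mid]=12<17: swap A[5],A[6]; lo=6,mid=7 → 4 5 16 14 13 12 17 11 10 9 6 20 18
A[mid]=11<17: swap A[6],A[7]; lo=7,mid=8 → 4 5 16 14 13 12 11 17 10 9 6 20 18
A[mid]=10<17: swap A[7],A[8]; lo=8,mid=9 → 4 5 16 14 13 12 11 10 17 9 6 20 18
A[mid]=9<17: swap A[8],A[9]; lo=9,mid=10 → 4 5 16 14 13 12 11 10 9 17 6 20 18
A[mid]=6<17: swap A[9],A[10]; lo=10,mid=11 → 4 5 16 14 13 12 11 10 9 6 17 20 18
end: lo=10, hi=10; A = 4 5 16 14 13 12 11 10 9 6 17 20 18

4 5 16 14 13 12 11 10 9 6 17 20 18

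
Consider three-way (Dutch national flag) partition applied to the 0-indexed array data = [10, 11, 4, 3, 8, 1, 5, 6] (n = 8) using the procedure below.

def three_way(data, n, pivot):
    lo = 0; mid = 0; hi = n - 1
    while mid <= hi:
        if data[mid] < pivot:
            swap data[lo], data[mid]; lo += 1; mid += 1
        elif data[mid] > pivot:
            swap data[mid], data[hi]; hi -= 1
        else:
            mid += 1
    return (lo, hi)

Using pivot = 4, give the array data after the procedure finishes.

lo=0 mid=0 hi=7
10>4: swap(0,7), hi=6 ⇒ [6, 11, 4, 3, 8, 1, 5, 10]
6>4: swap(0,6), hi=5 ⇒ [5, 11, 4, 3, 8, 1, 6, 10]
5>4: swap(0,5), hi=4 ⇒ [1, 11, 4, 3, 8, 5, 6, 10]
1<4: swap(0,0), lo=1 mid=1 ⇒ [1, 11, 4, 3, 8, 5, 6, 10]
11>4: swap(1,4), hi=3 ⇒ [1, 8, 4, 3, 11, 5, 6, 10]
8>4: swap(1,3), hi=2 ⇒ [1, 3, 4, 8, 11, 5, 6, 10]
3<4: swap(1,1), lo=2 mid=2 ⇒ [1, 3, 4, 8, 11, 5, 6, 10]
4=4: mid=3
done. lo=2 hi=2; data=[1, 3, 4, 8, 11, 5, 6, 10]

[1, 3, 4, 8, 11, 5, 6, 10]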